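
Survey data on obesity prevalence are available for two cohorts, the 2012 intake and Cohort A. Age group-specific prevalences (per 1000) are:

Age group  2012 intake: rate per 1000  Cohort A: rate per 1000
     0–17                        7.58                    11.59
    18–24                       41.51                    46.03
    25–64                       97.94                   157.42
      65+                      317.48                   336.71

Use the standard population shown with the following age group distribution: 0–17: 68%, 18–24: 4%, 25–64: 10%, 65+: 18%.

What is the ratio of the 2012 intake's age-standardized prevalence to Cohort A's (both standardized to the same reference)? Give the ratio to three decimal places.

0.857

Standard weights: 0.68, 0.04, 0.10, 0.18.
The 2012 intake: 0.6800×7.58 + 0.0400×41.51 + 0.1000×97.94 + 0.1800×317.48 = 73.7552 per 1000.
Cohort A: 0.6800×11.59 + 0.0400×46.03 + 0.1000×157.42 + 0.1800×336.71 = 86.0722 per 1000.
Ratio = 73.7552 ÷ 86.0722 = 0.85690.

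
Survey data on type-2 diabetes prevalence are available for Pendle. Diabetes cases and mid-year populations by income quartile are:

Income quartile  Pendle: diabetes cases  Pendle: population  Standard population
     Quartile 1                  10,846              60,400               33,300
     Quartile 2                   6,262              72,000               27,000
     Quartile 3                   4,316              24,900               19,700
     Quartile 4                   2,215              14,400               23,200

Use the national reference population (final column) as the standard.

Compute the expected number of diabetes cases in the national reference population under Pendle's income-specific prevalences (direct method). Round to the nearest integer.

Income-specific rates per 1,000 for Pendle: 179.570, 86.972, 173.333, 153.819.
Expected diabetes cases = Σ (standard pop × income-specific rate ÷ 1,000)
= 33,300×179.570/1,000 + 27,000×86.972/1,000 + 19,700×173.333/1,000 + 23,200×153.819/1,000
= 5979.67 + 2348.25 + 3414.67 + 3568.61 = 15311.19.

15311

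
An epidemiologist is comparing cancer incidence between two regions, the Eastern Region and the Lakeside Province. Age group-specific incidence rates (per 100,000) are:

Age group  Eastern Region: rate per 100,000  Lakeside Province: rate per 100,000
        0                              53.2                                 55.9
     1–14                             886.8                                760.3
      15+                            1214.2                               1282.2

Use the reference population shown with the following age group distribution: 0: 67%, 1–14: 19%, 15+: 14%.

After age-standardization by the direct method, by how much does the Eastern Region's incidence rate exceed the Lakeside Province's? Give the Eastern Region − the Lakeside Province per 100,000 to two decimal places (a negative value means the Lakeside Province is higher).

12.71

Standard weights: 0.67, 0.19, 0.14.
The Eastern Region: 0.6700×53.2 + 0.1900×886.8 + 0.1400×1214.2 = 374.1240 per 100,000.
The Lakeside Province: 0.6700×55.9 + 0.1900×760.3 + 0.1400×1282.2 = 361.4180 per 100,000.
Difference = 374.1240 − 361.4180 = 12.7060.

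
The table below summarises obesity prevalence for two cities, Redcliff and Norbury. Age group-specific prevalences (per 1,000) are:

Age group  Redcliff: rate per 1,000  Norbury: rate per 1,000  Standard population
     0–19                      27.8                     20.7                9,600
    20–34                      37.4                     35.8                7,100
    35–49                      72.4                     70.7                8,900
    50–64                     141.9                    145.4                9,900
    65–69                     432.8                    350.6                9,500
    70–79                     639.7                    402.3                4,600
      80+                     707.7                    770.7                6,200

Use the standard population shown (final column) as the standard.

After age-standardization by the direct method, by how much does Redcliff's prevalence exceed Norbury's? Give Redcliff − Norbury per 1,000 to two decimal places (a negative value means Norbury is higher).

Standard total = 55,800; weights = 0.1720, 0.1272, 0.1595, 0.1774, 0.1703, 0.0824, 0.1111.
Redcliff: 0.1720×27.8 + 0.1272×37.4 + 0.1595×72.4 + 0.1774×141.9 + 0.1703×432.8 + 0.0824×639.7 + 0.1111×707.7 = 251.3181 per 1,000.
Norbury: 0.1720×20.7 + 0.1272×35.8 + 0.1595×70.7 + 0.1774×145.4 + 0.1703×350.6 + 0.0824×402.3 + 0.1111×770.7 = 223.6776 per 1,000.
Difference = 251.3181 − 223.6776 = 27.6405.

27.64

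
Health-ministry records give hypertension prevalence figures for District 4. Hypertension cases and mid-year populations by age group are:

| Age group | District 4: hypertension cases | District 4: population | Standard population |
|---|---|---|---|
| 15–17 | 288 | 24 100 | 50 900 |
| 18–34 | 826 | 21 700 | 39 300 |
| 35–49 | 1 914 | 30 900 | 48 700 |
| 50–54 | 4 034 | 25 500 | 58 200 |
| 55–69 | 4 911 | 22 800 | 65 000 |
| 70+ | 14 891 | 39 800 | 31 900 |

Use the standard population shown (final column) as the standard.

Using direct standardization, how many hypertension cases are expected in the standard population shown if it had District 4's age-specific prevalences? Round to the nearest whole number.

40264

Age-specific rates per 1 000 for District 4: 11.950, 38.065, 61.942, 158.196, 215.395, 374.146.
Expected hypertension cases = Σ (standard pop × age-specific rate ÷ 1 000)
= 50 900×11.950/1 000 + 39 300×38.065/1 000 + 48 700×61.942/1 000 + 58 200×158.196/1 000 + 65 000×215.395/1 000 + 31 900×374.146/1 000
= 608.27 + 1495.94 + 3016.56 + 9207.01 + 14000.66 + 11935.25 = 40263.68.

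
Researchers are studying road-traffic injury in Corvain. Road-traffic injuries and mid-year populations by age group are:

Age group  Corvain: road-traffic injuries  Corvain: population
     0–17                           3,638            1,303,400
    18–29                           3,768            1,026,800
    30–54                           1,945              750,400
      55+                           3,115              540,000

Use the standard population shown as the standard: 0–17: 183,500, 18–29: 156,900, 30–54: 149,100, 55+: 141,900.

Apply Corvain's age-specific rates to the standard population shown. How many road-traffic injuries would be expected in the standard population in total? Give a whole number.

2293

Age-specific rates per 100,000 for Corvain: 279.12, 366.97, 259.20, 576.85.
Expected road-traffic injuries = Σ (standard pop × age-specific rate ÷ 100,000)
= 183,500×279.12/100,000 + 156,900×366.97/100,000 + 149,100×259.20/100,000 + 141,900×576.85/100,000
= 512.18 + 575.77 + 386.46 + 818.55 = 2292.96.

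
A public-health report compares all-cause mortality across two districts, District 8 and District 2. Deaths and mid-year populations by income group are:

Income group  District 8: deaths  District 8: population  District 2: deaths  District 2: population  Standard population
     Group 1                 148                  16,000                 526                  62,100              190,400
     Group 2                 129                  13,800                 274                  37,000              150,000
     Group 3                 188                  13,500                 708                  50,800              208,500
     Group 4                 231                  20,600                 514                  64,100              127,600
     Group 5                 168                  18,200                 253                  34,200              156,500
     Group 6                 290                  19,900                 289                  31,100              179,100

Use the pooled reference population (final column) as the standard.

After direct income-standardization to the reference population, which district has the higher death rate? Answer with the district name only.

District 8

Income-specific rates per 100,000 for District 8: 925.00, 934.78, 1392.59, 1121.36, 923.08, 1457.29.
For District 2: 847.02, 740.54, 1393.70, 801.87, 739.77, 929.26.
Standard total = 1,012,100; weights = 0.1881, 0.1482, 0.2060, 0.1261, 0.1546, 0.1770.
District 8: 0.1881×925.00 + 0.1482×934.78 + 0.2060×1392.59 + 0.1261×1121.36 + 0.1546×923.08 + 0.1770×1457.29 = 1141.4286 per 100,000.
District 2: 0.1881×847.02 + 0.1482×740.54 + 0.2060×1393.70 + 0.1261×801.87 + 0.1546×739.77 + 0.1770×929.26 = 936.1361 per 100,000.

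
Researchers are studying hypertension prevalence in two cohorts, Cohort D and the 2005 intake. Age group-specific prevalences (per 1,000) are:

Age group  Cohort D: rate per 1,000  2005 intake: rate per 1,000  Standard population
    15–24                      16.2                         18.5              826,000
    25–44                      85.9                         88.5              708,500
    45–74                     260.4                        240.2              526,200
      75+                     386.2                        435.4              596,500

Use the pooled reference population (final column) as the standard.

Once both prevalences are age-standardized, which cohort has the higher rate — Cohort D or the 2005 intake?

2005 intake

Standard total = 2,657,200; weights = 0.3109, 0.2666, 0.1980, 0.2245.
Cohort D: 0.3109×16.2 + 0.2666×85.9 + 0.1980×260.4 + 0.2245×386.2 = 166.2021 per 1,000.
The 2005 intake: 0.3109×18.5 + 0.2666×88.5 + 0.1980×240.2 + 0.2245×435.4 = 174.6547 per 1,000.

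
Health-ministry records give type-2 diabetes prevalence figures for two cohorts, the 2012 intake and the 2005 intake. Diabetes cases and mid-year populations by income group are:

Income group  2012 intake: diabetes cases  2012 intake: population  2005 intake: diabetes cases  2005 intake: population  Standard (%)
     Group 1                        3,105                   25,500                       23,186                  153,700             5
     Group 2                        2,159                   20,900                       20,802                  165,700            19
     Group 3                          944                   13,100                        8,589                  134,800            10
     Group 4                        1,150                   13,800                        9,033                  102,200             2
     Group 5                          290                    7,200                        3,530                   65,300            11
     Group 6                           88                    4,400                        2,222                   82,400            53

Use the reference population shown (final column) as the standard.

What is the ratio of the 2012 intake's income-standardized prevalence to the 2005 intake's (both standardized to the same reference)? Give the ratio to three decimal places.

0.830

Income-specific rates per 1,000 for the 2012 intake: 121.765, 103.301, 72.061, 83.333, 40.278, 20.000.
For the 2005 intake: 150.852, 125.540, 63.717, 88.386, 54.058, 26.966.
Standard weights: 0.05, 0.19, 0.10, 0.02, 0.11, 0.53.
The 2012 intake: 0.0500×121.765 + 0.1900×103.301 + 0.1000×72.061 + 0.0200×83.333 + 0.1100×40.278 + 0.5300×20.000 = 49.6188 per 1,000.
The 2005 intake: 0.0500×150.852 + 0.1900×125.540 + 0.1000×63.717 + 0.0200×88.386 + 0.1100×54.058 + 0.5300×26.966 = 59.7730 per 1,000.
Ratio = 49.6188 ÷ 59.7730 = 0.83012.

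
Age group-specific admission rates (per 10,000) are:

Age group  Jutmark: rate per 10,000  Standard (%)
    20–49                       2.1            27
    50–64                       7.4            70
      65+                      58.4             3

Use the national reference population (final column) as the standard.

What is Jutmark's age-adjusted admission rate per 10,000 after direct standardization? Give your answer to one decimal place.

Standard weights: 0.27, 0.70, 0.03.
Standardized rate: 0.2700×2.1 + 0.7000×7.4 + 0.0300×58.4 = 7.4990 per 10,000.

7.5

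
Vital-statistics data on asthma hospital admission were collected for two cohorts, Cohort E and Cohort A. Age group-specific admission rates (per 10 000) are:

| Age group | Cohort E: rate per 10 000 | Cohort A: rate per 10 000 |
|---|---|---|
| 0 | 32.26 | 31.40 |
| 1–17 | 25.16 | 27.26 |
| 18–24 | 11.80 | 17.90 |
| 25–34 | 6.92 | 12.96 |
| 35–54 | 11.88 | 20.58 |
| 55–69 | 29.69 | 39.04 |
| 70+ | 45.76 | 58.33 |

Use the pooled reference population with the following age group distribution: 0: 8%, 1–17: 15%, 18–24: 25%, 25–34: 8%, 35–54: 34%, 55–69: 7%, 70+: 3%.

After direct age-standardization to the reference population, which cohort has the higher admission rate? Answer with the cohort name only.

Standard weights: 0.08, 0.15, 0.25, 0.08, 0.34, 0.07, 0.03.
Cohort E: 0.0800×32.26 + 0.1500×25.16 + 0.2500×11.80 + 0.0800×6.92 + 0.3400×11.88 + 0.0700×29.69 + 0.0300×45.76 = 17.3487 per 10 000.
Cohort A: 0.0800×31.40 + 0.1500×27.26 + 0.2500×17.90 + 0.0800×12.96 + 0.3400×20.58 + 0.0700×39.04 + 0.0300×58.33 = 23.5927 per 10 000.

Cohort A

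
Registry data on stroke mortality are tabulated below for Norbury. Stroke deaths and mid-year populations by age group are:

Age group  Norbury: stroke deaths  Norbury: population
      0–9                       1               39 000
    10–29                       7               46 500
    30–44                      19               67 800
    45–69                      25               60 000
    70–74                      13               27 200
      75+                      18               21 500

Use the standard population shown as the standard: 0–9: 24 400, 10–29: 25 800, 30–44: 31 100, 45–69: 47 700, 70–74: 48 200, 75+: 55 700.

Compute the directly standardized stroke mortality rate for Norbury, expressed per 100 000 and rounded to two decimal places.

Age-specific rates per 100 000 for Norbury: 2.56, 15.05, 28.02, 41.67, 47.79, 83.72.
Standard total = 232 900; weights = 0.1048, 0.1108, 0.1335, 0.2048, 0.2070, 0.2392.
Standardized rate: 0.1048×2.56 + 0.1108×15.05 + 0.1335×28.02 + 0.2048×41.67 + 0.2070×47.79 + 0.2392×83.72 = 44.1259 per 100 000.

44.13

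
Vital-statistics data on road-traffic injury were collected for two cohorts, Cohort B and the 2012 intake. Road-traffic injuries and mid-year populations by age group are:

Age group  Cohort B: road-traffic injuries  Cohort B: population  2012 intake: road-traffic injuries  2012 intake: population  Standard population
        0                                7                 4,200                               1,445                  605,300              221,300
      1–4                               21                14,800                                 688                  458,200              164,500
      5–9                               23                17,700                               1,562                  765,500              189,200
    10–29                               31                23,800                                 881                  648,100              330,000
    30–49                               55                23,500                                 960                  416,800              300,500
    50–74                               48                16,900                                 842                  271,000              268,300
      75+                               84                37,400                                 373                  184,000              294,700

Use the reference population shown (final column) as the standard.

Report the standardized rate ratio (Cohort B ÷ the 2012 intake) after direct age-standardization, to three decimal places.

0.912

Age-specific rates per 100,000 for Cohort B: 166.67, 141.89, 129.94, 130.25, 234.04, 284.02, 224.60.
For the 2012 intake: 238.72, 150.15, 204.05, 135.94, 230.33, 310.70, 202.72.
Standard total = 1,768,500; weights = 0.1251, 0.0930, 0.1070, 0.1866, 0.1699, 0.1517, 0.1666.
Cohort B: 0.1251×166.67 + 0.0930×141.89 + 0.1070×129.94 + 0.1866×130.25 + 0.1699×234.04 + 0.1517×284.02 + 0.1666×224.60 = 192.5449 per 100,000.
The 2012 intake: 0.1251×238.72 + 0.0930×150.15 + 0.1070×204.05 + 0.1866×135.94 + 0.1699×230.33 + 0.1517×310.70 + 0.1666×202.72 = 211.0884 per 100,000.
Ratio = 192.5449 ÷ 211.0884 = 0.91215.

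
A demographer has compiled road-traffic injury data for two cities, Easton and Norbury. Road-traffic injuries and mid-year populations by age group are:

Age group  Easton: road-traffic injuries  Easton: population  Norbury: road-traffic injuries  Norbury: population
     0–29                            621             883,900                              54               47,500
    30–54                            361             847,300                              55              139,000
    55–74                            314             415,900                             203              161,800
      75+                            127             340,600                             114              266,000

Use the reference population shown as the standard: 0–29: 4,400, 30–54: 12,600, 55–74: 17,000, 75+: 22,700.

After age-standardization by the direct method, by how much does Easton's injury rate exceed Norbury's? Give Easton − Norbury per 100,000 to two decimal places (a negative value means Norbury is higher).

-19.91

Age-specific rates per 100,000 for Easton: 70.26, 42.61, 75.50, 37.29.
For Norbury: 113.68, 39.57, 125.46, 42.86.
Standard total = 56,700; weights = 0.0776, 0.2222, 0.2998, 0.4004.
Easton: 0.0776×70.26 + 0.2222×42.61 + 0.2998×75.50 + 0.4004×37.29 = 52.4844 per 100,000.
Norbury: 0.0776×113.68 + 0.2222×39.57 + 0.2998×125.46 + 0.4004×42.86 = 72.3899 per 100,000.
Difference = 52.4844 − 72.3899 = -19.9055.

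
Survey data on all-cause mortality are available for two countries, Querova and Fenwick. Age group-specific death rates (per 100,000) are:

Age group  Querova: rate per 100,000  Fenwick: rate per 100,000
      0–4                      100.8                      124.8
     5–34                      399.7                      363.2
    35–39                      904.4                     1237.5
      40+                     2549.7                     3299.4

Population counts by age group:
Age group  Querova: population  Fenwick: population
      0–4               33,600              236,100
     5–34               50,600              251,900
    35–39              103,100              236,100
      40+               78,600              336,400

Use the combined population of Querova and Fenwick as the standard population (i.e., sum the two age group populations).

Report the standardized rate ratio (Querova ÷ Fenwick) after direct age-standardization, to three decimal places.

0.783

Combined standard total = 1,326,400; weights = 0.2033, 0.2281, 0.2557, 0.3129.
Querova: 0.2033×100.8 + 0.2281×399.7 + 0.2557×904.4 + 0.3129×2549.7 = 1140.6763 per 100,000.
Fenwick: 0.2033×124.8 + 0.2281×363.2 + 0.2557×1237.5 + 0.3129×3299.4 = 1456.9795 per 100,000.
Ratio = 1140.6763 ÷ 1456.9795 = 0.78290.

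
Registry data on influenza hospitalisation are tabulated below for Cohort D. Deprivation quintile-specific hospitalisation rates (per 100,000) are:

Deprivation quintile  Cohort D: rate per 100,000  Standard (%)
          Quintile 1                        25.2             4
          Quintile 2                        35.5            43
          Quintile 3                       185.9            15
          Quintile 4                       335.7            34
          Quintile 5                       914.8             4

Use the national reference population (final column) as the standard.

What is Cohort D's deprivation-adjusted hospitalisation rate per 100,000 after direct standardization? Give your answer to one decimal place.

Standard weights: 0.04, 0.43, 0.15, 0.34, 0.04.
Standardized rate: 0.0400×25.2 + 0.4300×35.5 + 0.1500×185.9 + 0.3400×335.7 + 0.0400×914.8 = 194.8880 per 100,000.

194.9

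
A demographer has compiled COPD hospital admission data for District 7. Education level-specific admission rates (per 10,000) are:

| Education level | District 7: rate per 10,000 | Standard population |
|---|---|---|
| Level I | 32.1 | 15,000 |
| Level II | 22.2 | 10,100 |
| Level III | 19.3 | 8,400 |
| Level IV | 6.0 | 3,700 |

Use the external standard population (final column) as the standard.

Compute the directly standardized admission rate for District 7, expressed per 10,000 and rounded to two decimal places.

Standard total = 37,200; weights = 0.4032, 0.2715, 0.2258, 0.0995.
Standardized rate: 0.4032×32.1 + 0.2715×22.2 + 0.2258×19.3 + 0.0995×6.0 = 23.9258 per 10,000.

23.93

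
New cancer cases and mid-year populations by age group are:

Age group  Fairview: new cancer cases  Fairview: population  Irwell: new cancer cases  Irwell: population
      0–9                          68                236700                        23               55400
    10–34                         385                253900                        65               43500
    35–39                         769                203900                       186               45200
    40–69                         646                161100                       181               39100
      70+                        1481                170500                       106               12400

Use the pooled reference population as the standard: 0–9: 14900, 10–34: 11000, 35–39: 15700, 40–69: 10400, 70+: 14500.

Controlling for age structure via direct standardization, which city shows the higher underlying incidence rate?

Age-specific rates per 100000 for Fairview: 28.73, 151.63, 377.15, 400.99, 868.62.
For Irwell: 41.52, 149.43, 411.50, 462.92, 854.84.
Standard total = 66500; weights = 0.2241, 0.1654, 0.2361, 0.1564, 0.2180.
Fairview: 0.2241×28.73 + 0.1654×151.63 + 0.2361×377.15 + 0.1564×400.99 + 0.2180×868.62 = 372.6701 per 100000.
Irwell: 0.2241×41.52 + 0.1654×149.43 + 0.2361×411.50 + 0.1564×462.92 + 0.2180×854.84 = 389.9605 per 100000.
The crude rates (326.38 vs 286.81) would put Fairview higher, but that reflects its age composition; once standardized to a common age structure, Irwell has the higher underlying rate.

Irwell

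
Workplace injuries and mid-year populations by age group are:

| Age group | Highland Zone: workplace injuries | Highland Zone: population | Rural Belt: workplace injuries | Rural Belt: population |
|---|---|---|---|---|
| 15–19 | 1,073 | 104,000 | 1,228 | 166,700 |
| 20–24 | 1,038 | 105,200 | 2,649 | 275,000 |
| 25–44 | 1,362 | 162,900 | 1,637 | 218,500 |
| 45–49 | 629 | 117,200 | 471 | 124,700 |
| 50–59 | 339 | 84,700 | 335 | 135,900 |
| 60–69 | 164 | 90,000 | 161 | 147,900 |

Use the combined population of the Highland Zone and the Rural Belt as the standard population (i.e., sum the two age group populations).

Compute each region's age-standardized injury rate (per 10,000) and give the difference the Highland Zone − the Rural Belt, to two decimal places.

Age-specific rates per 10,000 for the Highland Zone: 103.17, 98.67, 83.61, 53.67, 40.02, 18.22.
For the Rural Belt: 73.67, 96.33, 74.92, 37.77, 24.65, 10.89.
Combined standard total = 1,732,700; weights = 0.1562, 0.2194, 0.2201, 0.1396, 0.1273, 0.1373.
The Highland Zone: 0.1562×103.17 + 0.2194×98.67 + 0.2201×83.61 + 0.1396×53.67 + 0.1273×40.02 + 0.1373×18.22 = 71.2636 per 10,000.
The Rural Belt: 0.1562×73.67 + 0.2194×96.33 + 0.2201×74.92 + 0.1396×37.77 + 0.1273×24.65 + 0.1373×10.89 = 59.0429 per 10,000.
Difference = 71.2636 − 59.0429 = 12.2207.

12.22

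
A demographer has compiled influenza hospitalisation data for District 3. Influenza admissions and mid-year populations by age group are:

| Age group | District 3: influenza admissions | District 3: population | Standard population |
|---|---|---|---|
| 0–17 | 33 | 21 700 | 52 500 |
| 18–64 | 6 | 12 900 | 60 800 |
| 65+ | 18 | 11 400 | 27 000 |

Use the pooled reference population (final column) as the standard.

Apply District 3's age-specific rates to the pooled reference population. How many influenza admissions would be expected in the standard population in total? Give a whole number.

151

Age-specific rates per 100 000 for District 3: 152.07, 46.51, 157.89.
Expected influenza admissions = Σ (standard pop × age-specific rate ÷ 100 000)
= 52 500×152.07/100 000 + 60 800×46.51/100 000 + 27 000×157.89/100 000
= 79.84 + 28.28 + 42.63 = 150.75.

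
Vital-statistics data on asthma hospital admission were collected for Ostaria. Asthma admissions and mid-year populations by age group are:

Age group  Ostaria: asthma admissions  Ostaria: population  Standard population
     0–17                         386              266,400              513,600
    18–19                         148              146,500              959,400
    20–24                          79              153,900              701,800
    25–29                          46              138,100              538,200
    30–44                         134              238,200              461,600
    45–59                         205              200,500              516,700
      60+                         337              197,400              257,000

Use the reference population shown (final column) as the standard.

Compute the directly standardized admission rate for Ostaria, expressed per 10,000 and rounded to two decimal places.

8.81

Age-specific rates per 10,000 for Ostaria: 14.49, 10.10, 5.13, 3.33, 5.63, 10.22, 17.07.
Standard total = 3,948,300; weights = 0.1301, 0.2430, 0.1777, 0.1363, 0.1169, 0.1309, 0.0651.
Standardized rate: 0.1301×14.49 + 0.2430×10.10 + 0.1777×5.13 + 0.1363×3.33 + 0.1169×5.63 + 0.1309×10.22 + 0.0651×17.07 = 8.8130 per 10,000.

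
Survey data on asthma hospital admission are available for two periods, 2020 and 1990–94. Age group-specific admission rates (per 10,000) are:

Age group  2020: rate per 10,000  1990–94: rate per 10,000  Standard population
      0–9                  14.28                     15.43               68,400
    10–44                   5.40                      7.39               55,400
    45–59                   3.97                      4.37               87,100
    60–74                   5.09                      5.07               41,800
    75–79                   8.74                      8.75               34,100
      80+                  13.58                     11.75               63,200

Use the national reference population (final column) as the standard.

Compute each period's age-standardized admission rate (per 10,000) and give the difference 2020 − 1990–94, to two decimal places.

-0.31

Standard total = 350,000; weights = 0.1954, 0.1583, 0.2489, 0.1194, 0.0974, 0.1806.
2020: 0.1954×14.28 + 0.1583×5.40 + 0.2489×3.97 + 0.1194×5.09 + 0.0974×8.74 + 0.1806×13.58 = 8.5450 per 10,000.
1990–94: 0.1954×15.43 + 0.1583×7.39 + 0.2489×4.37 + 0.1194×5.07 + 0.0974×8.75 + 0.1806×11.75 = 8.8524 per 10,000.
Difference = 8.5450 − 8.8524 = -0.3074.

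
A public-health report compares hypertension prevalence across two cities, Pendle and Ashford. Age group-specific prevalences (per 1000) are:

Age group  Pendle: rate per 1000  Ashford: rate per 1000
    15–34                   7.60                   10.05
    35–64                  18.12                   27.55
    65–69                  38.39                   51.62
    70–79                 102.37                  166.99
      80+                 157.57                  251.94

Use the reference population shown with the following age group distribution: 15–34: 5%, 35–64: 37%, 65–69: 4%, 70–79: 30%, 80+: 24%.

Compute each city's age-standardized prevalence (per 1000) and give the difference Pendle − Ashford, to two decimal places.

-46.18

Standard weights: 0.05, 0.37, 0.04, 0.30, 0.24.
Pendle: 0.0500×7.60 + 0.3700×18.12 + 0.0400×38.39 + 0.3000×102.37 + 0.2400×157.57 = 77.1478 per 1000.
Ashford: 0.0500×10.05 + 0.3700×27.55 + 0.0400×51.62 + 0.3000×166.99 + 0.2400×251.94 = 123.3234 per 1000.
Difference = 77.1478 − 123.3234 = -46.1756.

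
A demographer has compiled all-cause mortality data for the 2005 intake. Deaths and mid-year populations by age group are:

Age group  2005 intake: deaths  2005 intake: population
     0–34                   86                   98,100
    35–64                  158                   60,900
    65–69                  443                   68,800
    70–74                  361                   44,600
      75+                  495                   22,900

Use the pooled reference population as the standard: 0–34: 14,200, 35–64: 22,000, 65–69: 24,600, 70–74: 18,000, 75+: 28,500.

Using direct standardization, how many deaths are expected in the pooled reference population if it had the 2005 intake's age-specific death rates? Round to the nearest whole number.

990

Age-specific rates per 100,000 for the 2005 intake: 87.67, 259.44, 643.90, 809.42, 2161.57.
Expected deaths = Σ (standard pop × age-specific rate ÷ 100,000)
= 14,200×87.67/100,000 + 22,000×259.44/100,000 + 24,600×643.90/100,000 + 18,000×809.42/100,000 + 28,500×2161.57/100,000
= 12.45 + 57.08 + 158.40 + 145.70 + 616.05 = 989.67.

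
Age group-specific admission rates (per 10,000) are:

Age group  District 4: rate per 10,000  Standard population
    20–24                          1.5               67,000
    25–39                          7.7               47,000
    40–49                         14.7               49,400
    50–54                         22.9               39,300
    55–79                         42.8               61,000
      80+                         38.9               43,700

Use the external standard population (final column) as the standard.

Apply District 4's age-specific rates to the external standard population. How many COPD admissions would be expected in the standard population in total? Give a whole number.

Expected COPD admissions = Σ (standard pop × age-specific rate ÷ 10,000)
= 67,000×1.5/10,000 + 47,000×7.7/10,000 + 49,400×14.7/10,000 + 39,300×22.9/10,000 + 61,000×42.8/10,000 + 43,700×38.9/10,000
= 10.05 + 36.19 + 72.62 + 90.00 + 261.08 + 169.99 = 639.93.

640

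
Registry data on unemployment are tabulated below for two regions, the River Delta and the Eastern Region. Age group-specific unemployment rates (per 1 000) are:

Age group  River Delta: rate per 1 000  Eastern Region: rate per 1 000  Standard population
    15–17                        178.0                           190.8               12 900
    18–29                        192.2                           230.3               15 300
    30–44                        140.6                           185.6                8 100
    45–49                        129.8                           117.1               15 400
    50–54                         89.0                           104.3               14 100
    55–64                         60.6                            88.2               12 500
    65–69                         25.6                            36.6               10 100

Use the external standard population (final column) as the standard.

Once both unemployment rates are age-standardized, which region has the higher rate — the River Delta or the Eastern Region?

Eastern Region

Standard total = 88 400; weights = 0.1459, 0.1731, 0.0916, 0.1742, 0.1595, 0.1414, 0.1143.
The River Delta: 0.1459×178.0 + 0.1731×192.2 + 0.0916×140.6 + 0.1742×129.8 + 0.1595×89.0 + 0.1414×60.6 + 0.1143×25.6 = 120.4253 per 1 000.
The Eastern Region: 0.1459×190.8 + 0.1731×230.3 + 0.0916×185.6 + 0.1742×117.1 + 0.1595×104.3 + 0.1414×88.2 + 0.1143×36.6 = 138.3982 per 1 000.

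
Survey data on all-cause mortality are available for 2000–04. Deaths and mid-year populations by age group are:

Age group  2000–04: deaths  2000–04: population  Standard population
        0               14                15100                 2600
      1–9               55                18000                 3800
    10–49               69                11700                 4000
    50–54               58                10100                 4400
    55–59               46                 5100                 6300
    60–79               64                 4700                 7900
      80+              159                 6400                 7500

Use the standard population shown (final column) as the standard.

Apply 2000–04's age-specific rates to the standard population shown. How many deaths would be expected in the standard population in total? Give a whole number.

Age-specific rates per 1000 for 2000–04: 0.927, 3.056, 5.897, 5.743, 9.020, 13.617, 24.844.
Expected deaths = Σ (standard pop × age-specific rate ÷ 1000)
= 2600×0.927/1000 + 3800×3.056/1000 + 4000×5.897/1000 + 4400×5.743/1000 + 6300×9.020/1000 + 7900×13.617/1000 + 7500×24.844/1000
= 2.41 + 11.61 + 23.59 + 25.27 + 56.82 + 107.57 + 186.33 = 413.60.

414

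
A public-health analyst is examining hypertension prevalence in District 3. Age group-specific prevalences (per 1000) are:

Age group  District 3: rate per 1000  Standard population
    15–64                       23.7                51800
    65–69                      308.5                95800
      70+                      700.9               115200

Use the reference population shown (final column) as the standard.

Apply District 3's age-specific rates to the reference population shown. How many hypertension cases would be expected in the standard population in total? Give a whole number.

Expected hypertension cases = Σ (standard pop × age-specific rate ÷ 1000)
= 51800×23.7/1000 + 95800×308.5/1000 + 115200×700.9/1000
= 1227.66 + 29554.30 + 80743.68 = 111525.64.

111526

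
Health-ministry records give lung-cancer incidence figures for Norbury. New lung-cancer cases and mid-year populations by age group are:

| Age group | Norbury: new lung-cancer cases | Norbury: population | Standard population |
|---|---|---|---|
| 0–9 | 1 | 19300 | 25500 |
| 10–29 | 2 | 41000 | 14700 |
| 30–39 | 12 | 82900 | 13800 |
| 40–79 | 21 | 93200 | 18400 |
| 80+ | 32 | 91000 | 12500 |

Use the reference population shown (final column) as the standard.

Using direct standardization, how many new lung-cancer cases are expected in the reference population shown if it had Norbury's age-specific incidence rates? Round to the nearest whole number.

Age-specific rates per 100000 for Norbury: 5.18, 4.88, 14.48, 22.53, 35.16.
Expected new lung-cancer cases = Σ (standard pop × age-specific rate ÷ 100000)
= 25500×5.18/100000 + 14700×4.88/100000 + 13800×14.48/100000 + 18400×22.53/100000 + 12500×35.16/100000
= 1.32 + 0.72 + 2.00 + 4.15 + 4.40 = 12.58.

13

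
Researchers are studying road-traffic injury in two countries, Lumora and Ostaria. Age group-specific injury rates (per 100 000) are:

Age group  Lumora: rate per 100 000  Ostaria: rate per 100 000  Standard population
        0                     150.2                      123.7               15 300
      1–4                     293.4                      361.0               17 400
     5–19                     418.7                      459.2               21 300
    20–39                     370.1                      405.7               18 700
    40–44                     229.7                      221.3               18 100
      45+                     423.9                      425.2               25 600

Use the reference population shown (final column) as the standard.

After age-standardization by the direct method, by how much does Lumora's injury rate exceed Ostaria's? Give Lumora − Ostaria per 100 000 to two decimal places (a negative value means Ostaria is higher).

Standard total = 116 400; weights = 0.1314, 0.1495, 0.1830, 0.1607, 0.1555, 0.2199.
Lumora: 0.1314×150.2 + 0.1495×293.4 + 0.1830×418.7 + 0.1607×370.1 + 0.1555×229.7 + 0.2199×423.9 = 328.6238 per 100 000.
Ostaria: 0.1314×123.7 + 0.1495×361.0 + 0.1830×459.2 + 0.1607×405.7 + 0.1555×221.3 + 0.2199×425.2 = 347.3558 per 100 000.
Difference = 328.6238 − 347.3558 = -18.7320.

-18.73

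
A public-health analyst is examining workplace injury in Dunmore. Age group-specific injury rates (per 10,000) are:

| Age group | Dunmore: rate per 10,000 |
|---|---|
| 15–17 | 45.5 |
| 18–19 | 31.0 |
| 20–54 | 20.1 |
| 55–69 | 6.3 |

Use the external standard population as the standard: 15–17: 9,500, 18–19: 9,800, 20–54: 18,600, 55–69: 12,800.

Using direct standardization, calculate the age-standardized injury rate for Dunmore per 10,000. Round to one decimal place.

23.5

Standard total = 50,700; weights = 0.1874, 0.1933, 0.3669, 0.2525.
Standardized rate: 0.1874×45.5 + 0.1933×31.0 + 0.3669×20.1 + 0.2525×6.3 = 23.4822 per 10,000.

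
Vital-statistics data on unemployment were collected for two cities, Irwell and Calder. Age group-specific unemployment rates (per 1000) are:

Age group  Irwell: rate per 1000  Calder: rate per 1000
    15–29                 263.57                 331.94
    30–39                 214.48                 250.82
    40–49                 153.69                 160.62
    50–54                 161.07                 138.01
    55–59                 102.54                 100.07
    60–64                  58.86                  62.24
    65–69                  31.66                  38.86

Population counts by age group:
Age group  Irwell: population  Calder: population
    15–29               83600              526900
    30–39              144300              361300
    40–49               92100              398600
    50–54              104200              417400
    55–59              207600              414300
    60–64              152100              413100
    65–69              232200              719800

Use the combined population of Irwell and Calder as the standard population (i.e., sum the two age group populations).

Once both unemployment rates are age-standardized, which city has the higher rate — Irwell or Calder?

Combined standard total = 4267500; weights = 0.1431, 0.1185, 0.1150, 0.1222, 0.1457, 0.1324, 0.2231.
Irwell: 0.1431×263.57 + 0.1185×214.48 + 0.1150×153.69 + 0.1222×161.07 + 0.1457×102.54 + 0.1324×58.86 + 0.2231×31.66 = 130.2772 per 1000.
Calder: 0.1431×331.94 + 0.1185×250.82 + 0.1150×160.62 + 0.1222×138.01 + 0.1457×100.07 + 0.1324×62.24 + 0.2231×38.86 = 144.0357 per 1000.

Calder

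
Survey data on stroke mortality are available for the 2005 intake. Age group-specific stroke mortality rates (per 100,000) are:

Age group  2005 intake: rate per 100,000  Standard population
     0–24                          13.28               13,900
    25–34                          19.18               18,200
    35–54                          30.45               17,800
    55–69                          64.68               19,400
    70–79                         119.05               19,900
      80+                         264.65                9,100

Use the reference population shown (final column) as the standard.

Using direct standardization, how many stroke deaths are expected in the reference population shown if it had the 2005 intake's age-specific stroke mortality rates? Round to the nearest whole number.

Expected stroke deaths = Σ (standard pop × age-specific rate ÷ 100,000)
= 13,900×13.28/100,000 + 18,200×19.18/100,000 + 17,800×30.45/100,000 + 19,400×64.68/100,000 + 19,900×119.05/100,000 + 9,100×264.65/100,000
= 1.85 + 3.49 + 5.42 + 12.55 + 23.69 + 24.08 = 71.08.

71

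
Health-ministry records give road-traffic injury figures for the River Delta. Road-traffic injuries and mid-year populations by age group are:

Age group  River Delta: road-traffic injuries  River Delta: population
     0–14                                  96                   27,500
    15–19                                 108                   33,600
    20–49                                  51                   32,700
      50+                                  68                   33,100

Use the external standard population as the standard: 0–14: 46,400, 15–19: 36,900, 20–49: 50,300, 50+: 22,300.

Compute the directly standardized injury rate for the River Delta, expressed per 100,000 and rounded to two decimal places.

Age-specific rates per 100,000 for the River Delta: 349.09, 321.43, 155.96, 205.44.
Standard total = 155,900; weights = 0.2976, 0.2367, 0.3226, 0.1430.
Standardized rate: 0.2976×349.09 + 0.2367×321.43 + 0.3226×155.96 + 0.1430×205.44 = 259.6841 per 100,000.

259.68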